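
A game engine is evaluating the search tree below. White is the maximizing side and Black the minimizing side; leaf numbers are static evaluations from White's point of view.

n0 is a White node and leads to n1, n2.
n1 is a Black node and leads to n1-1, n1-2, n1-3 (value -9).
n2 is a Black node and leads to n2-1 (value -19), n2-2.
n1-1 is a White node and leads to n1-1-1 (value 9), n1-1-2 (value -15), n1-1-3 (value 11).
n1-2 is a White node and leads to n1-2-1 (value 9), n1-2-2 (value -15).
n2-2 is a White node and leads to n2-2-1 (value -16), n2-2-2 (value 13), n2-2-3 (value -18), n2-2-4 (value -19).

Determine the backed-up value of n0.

-9

n1-1 (White): max(9, -15, 11) = 11
n1-2 (White): max(9, -15) = 9
n1 (Black): min(11, 9, -9) = -9
n2-2 (White): max(-16, 13, -18, -19) = 13
n2 (Black): min(-19, 13) = -19
n0 (White): max(-9, -19) = -9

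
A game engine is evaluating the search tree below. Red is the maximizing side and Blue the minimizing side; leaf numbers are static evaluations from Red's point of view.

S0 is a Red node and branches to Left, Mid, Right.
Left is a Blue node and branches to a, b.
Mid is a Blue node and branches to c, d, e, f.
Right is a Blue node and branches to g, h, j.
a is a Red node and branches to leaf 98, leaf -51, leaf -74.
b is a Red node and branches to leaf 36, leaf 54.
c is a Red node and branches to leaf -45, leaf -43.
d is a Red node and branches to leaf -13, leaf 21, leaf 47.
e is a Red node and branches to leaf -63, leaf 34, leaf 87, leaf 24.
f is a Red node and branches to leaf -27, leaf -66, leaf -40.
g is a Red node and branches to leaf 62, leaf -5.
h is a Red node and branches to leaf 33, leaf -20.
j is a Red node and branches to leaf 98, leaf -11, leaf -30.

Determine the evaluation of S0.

a (Red): max(98, -51, -74) = 98
b (Red): max(36, 54) = 54
Left (Blue): min(98, 54) = 54
c (Red): max(-45, -43) = -43
d (Red): max(-13, 21, 47) = 47
e (Red): max(-63, 34, 87, 24) = 87
f (Red): max(-27, -66, -40) = -27
Mid (Blue): min(-43, 47, 87, -27) = -43
g (Red): max(62, -5) = 62
h (Red): max(33, -20) = 33
j (Red): max(98, -11, -30) = 98
Right (Blue): min(62, 33, 98) = 33
S0 (Red): max(54, -43, 33) = 54

54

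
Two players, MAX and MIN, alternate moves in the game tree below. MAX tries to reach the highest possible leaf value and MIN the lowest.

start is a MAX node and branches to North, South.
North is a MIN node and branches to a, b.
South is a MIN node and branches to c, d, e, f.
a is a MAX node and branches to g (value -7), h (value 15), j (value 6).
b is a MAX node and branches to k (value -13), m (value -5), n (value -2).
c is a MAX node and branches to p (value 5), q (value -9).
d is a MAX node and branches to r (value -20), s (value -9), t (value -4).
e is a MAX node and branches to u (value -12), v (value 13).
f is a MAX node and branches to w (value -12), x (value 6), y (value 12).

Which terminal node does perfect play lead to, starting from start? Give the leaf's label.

n

a (MAX): max(-7, 15, 6) = 15
b (MAX): max(-13, -5, -2) = -2
North (MIN): min(15, -2) = -2
c (MAX): max(5, -9) = 5
d (MAX): max(-20, -9, -4) = -4
e (MAX): max(-12, 13) = 13
f (MAX): max(-12, 6, 12) = 12
South (MIN): min(5, -4, 13, 12) = -4
start (MAX): max(-2, -4) = -2
At start, MAX picks North (highest: -2).
At North, MIN picks b (lowest: -2).
At b, MAX picks n (highest: -2).
Terminal value -2.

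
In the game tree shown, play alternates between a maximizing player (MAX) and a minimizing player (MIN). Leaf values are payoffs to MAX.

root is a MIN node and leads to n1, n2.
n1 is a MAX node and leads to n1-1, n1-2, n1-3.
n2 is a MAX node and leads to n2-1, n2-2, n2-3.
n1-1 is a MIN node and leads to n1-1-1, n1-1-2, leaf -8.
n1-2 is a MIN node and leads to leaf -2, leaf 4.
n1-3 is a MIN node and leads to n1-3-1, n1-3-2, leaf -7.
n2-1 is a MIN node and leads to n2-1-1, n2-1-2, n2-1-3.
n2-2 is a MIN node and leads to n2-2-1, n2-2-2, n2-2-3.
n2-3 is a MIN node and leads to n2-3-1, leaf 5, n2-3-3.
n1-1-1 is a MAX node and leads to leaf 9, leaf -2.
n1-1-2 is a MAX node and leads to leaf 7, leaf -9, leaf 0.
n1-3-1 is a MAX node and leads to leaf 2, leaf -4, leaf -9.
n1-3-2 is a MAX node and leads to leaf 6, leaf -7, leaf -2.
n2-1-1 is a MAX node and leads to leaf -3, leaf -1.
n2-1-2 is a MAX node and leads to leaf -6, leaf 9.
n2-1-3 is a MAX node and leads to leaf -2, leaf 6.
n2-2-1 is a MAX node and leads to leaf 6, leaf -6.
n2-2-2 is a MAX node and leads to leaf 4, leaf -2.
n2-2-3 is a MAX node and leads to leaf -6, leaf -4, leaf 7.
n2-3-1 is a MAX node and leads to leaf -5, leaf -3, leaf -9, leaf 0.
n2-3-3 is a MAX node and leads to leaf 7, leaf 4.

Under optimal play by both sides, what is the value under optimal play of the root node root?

n1-1-1 (MAX): max(9, -2) = 9
n1-1-2 (MAX): max(7, -9, 0) = 7
n1-1 (MIN): min(9, 7, -8) = -8
n1-2 (MIN): min(-2, 4) = -2
n1-3-1 (MAX): max(2, -4, -9) = 2
n1-3-2 (MAX): max(6, -7, -2) = 6
n1-3 (MIN): min(2, 6, -7) = -7
n1 (MAX): max(-8, -2, -7) = -2
n2-1-1 (MAX): max(-3, -1) = -1
n2-1-2 (MAX): max(-6, 9) = 9
n2-1-3 (MAX): max(-2, 6) = 6
n2-1 (MIN): min(-1, 9, 6) = -1
n2-2-1 (MAX): max(6, -6) = 6
n2-2-2 (MAX): max(4, -2) = 4
n2-2-3 (MAX): max(-6, -4, 7) = 7
n2-2 (MIN): min(6, 4, 7) = 4
n2-3-1 (MAX): max(-5, -3, -9, 0) = 0
n2-3-3 (MAX): max(7, 4) = 7
n2-3 (MIN): min(0, 5, 7) = 0
n2 (MAX): max(-1, 4, 0) = 4
root (MIN): min(-2, 4) = -2

-2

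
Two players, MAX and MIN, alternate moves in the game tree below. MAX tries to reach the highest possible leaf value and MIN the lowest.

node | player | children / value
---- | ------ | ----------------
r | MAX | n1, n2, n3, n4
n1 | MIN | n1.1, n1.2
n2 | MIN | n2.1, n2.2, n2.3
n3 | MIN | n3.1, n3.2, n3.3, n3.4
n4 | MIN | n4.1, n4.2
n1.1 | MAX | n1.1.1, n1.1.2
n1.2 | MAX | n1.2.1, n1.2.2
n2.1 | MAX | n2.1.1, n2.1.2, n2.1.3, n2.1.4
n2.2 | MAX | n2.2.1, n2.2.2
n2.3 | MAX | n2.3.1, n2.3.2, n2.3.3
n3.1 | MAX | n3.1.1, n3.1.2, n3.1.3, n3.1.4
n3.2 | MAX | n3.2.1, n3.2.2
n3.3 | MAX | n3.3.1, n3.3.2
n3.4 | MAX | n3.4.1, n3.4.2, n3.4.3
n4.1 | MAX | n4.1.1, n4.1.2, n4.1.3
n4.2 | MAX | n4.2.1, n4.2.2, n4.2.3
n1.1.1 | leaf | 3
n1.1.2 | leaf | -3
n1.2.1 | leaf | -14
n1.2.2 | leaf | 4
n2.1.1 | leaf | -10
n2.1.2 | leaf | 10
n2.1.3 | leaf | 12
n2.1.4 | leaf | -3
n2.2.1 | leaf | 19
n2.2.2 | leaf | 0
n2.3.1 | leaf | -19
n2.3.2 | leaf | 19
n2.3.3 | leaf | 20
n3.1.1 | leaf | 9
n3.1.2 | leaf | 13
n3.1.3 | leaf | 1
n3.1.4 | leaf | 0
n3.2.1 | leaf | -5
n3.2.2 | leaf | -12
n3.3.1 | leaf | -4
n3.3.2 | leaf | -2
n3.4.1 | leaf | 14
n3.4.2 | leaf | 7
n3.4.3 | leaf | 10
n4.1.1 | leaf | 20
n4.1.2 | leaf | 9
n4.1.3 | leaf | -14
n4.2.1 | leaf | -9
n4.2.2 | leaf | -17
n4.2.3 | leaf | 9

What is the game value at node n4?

n4.1 (MAX): max(20, 9, -14) = 20
n4.2 (MAX): max(-9, -17, 9) = 9
n4 (MIN): min(20, 9) = 9

9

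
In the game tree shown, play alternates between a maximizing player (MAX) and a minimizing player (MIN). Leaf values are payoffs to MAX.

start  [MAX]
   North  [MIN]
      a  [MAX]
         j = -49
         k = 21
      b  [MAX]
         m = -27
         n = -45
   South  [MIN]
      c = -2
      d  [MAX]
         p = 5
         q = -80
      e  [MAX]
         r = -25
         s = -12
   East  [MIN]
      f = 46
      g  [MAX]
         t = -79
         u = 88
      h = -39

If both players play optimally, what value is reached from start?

-12

a (MAX): max(-49, 21) = 21
b (MAX): max(-27, -45) = -27
North (MIN): min(21, -27) = -27
d (MAX): max(5, -80) = 5
e (MAX): max(-25, -12) = -12
South (MIN): min(-2, 5, -12) = -12
g (MAX): max(-79, 88) = 88
East (MIN): min(46, 88, -39) = -39
start (MAX): max(-27, -12, -39) = -12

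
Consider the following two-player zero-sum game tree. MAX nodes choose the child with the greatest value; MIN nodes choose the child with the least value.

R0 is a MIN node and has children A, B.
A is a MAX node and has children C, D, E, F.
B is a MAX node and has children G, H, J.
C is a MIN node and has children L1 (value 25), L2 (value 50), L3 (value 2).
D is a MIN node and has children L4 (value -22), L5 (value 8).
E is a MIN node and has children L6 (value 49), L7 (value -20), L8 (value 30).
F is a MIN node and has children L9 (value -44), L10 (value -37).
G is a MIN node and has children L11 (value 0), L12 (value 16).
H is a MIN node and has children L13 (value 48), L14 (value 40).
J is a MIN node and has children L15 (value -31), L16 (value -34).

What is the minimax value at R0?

2

C (MIN): min(25, 50, 2) = 2
D (MIN): min(-22, 8) = -22
E (MIN): min(49, -20, 30) = -20
F (MIN): min(-44, -37) = -44
A (MAX): max(2, -22, -20, -44) = 2
G (MIN): min(0, 16) = 0
H (MIN): min(48, 40) = 40
J (MIN): min(-31, -34) = -34
B (MAX): max(0, 40, -34) = 40
R0 (MIN): min(2, 40) = 2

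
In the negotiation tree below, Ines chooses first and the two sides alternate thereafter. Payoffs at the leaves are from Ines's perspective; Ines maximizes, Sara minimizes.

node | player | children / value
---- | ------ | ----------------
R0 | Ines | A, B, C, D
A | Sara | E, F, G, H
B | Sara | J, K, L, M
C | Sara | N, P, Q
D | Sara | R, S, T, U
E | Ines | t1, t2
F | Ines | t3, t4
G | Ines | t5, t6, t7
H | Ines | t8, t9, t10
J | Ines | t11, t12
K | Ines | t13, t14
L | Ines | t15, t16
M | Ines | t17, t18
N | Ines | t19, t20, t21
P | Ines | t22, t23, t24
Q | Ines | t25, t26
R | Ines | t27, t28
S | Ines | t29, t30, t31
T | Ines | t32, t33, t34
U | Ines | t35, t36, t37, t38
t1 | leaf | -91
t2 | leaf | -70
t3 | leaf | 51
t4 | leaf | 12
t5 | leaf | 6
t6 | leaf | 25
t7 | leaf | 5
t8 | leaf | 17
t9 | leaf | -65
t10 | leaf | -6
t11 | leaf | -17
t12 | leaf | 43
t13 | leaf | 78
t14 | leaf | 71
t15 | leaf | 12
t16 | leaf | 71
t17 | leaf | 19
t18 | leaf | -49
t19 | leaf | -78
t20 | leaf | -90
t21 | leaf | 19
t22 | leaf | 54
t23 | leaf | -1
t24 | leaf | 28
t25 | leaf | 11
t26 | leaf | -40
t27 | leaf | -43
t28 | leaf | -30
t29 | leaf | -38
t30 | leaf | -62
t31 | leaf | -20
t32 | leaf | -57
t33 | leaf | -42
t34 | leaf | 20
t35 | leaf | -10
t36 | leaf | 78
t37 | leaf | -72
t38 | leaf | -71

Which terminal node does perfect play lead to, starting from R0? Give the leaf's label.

t17

E (Ines): max(-91, -70) = -70
F (Ines): max(51, 12) = 51
G (Ines): max(6, 25, 5) = 25
H (Ines): max(17, -65, -6) = 17
A (Sara): min(-70, 51, 25, 17) = -70
J (Ines): max(-17, 43) = 43
K (Ines): max(78, 71) = 78
L (Ines): max(12, 71) = 71
M (Ines): max(19, -49) = 19
B (Sara): min(43, 78, 71, 19) = 19
N (Ines): max(-78, -90, 19) = 19
P (Ines): max(54, -1, 28) = 54
Q (Ines): max(11, -40) = 11
C (Sara): min(19, 54, 11) = 11
R (Ines): max(-43, -30) = -30
S (Ines): max(-38, -62, -20) = -20
T (Ines): max(-57, -42, 20) = 20
U (Ines): max(-10, 78, -72, -71) = 78
D (Sara): min(-30, -20, 20, 78) = -30
R0 (Ines): max(-70, 19, 11, -30) = 19
At R0, Ines picks B (highest: 19).
At B, Sara picks M (lowest: 19).
At M, Ines picks t17 (highest: 19).
Terminal value 19.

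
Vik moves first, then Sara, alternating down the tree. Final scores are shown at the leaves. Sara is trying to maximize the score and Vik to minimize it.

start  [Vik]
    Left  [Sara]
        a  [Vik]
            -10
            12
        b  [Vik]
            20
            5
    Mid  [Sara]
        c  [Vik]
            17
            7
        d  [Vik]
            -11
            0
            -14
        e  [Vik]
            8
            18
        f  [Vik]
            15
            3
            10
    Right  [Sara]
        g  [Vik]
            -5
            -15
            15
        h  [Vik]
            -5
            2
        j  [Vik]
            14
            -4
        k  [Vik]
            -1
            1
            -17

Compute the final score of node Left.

a (Vik): min(-10, 12) = -10
b (Vik): min(20, 5) = 5
Left (Sara): max(-10, 5) = 5

5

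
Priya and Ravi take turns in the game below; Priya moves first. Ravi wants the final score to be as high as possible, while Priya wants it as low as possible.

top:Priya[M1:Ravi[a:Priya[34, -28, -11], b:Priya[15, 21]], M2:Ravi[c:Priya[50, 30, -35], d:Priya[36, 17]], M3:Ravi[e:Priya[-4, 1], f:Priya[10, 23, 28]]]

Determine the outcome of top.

a (Priya): min(34, -28, -11) = -28
b (Priya): min(15, 21) = 15
M1 (Ravi): max(-28, 15) = 15
c (Priya): min(50, 30, -35) = -35
d (Priya): min(36, 17) = 17
M2 (Ravi): max(-35, 17) = 17
e (Priya): min(-4, 1) = -4
f (Priya): min(10, 23, 28) = 10
M3 (Ravi): max(-4, 10) = 10
top (Priya): min(15, 17, 10) = 10

10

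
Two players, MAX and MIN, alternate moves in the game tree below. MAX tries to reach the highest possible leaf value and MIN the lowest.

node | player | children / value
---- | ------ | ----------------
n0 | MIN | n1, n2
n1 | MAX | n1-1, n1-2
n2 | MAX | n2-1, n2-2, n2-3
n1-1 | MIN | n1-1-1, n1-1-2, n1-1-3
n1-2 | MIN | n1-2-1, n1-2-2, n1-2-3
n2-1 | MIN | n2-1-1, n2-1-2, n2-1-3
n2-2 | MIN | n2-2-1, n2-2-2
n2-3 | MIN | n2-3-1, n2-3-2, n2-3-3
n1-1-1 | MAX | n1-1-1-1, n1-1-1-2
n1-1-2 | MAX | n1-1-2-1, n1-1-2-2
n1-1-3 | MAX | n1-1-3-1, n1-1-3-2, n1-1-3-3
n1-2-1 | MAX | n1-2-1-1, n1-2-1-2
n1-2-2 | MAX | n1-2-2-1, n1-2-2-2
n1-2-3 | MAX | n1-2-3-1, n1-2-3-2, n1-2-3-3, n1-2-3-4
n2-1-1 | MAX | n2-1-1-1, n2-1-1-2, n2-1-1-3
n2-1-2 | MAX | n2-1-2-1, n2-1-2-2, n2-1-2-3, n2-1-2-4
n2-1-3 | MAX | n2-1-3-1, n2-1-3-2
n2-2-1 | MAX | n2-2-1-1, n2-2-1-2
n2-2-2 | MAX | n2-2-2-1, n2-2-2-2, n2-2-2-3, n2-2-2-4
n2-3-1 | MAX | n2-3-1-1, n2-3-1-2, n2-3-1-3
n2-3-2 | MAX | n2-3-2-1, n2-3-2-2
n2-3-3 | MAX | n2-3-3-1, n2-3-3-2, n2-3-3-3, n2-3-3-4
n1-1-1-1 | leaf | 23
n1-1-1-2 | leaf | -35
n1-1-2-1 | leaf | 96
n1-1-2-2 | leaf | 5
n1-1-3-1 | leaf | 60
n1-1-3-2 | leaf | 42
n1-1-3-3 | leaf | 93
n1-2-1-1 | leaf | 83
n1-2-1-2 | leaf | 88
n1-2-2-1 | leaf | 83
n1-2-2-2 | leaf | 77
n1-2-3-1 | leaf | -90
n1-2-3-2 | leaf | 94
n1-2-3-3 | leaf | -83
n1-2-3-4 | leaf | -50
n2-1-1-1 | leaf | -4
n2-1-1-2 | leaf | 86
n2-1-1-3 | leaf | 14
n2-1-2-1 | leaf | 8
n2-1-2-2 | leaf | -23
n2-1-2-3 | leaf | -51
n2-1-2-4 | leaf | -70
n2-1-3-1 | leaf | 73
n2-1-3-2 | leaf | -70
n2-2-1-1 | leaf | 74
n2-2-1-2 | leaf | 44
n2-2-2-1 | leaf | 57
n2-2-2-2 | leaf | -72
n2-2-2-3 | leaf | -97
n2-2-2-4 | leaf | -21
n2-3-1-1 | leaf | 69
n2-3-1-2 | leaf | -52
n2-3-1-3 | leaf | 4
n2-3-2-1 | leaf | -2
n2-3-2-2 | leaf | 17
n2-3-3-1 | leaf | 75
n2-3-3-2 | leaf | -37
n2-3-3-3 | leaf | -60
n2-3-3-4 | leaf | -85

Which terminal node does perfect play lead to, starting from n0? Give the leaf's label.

n1-1-1 (MAX): max(23, -35) = 23
n1-1-2 (MAX): max(96, 5) = 96
n1-1-3 (MAX): max(60, 42, 93) = 93
n1-1 (MIN): min(23, 96, 93) = 23
n1-2-1 (MAX): max(83, 88) = 88
n1-2-2 (MAX): max(83, 77) = 83
n1-2-3 (MAX): max(-90, 94, -83, -50) = 94
n1-2 (MIN): min(88, 83, 94) = 83
n1 (MAX): max(23, 83) = 83
n2-1-1 (MAX): max(-4, 86, 14) = 86
n2-1-2 (MAX): max(8, -23, -51, -70) = 8
n2-1-3 (MAX): max(73, -70) = 73
n2-1 (MIN): min(86, 8, 73) = 8
n2-2-1 (MAX): max(74, 44) = 74
n2-2-2 (MAX): max(57, -72, -97, -21) = 57
n2-2 (MIN): min(74, 57) = 57
n2-3-1 (MAX): max(69, -52, 4) = 69
n2-3-2 (MAX): max(-2, 17) = 17
n2-3-3 (MAX): max(75, -37, -60, -85) = 75
n2-3 (MIN): min(69, 17, 75) = 17
n2 (MAX): max(8, 57, 17) = 57
n0 (MIN): min(83, 57) = 57
At n0, MIN picks n2 (lowest: 57).
At n2, MAX picks n2-2 (highest: 57).
At n2-2, MIN picks n2-2-2 (lowest: 57).
At n2-2-2, MAX picks n2-2-2-1 (highest: 57).
Terminal value 57.

n2-2-2-1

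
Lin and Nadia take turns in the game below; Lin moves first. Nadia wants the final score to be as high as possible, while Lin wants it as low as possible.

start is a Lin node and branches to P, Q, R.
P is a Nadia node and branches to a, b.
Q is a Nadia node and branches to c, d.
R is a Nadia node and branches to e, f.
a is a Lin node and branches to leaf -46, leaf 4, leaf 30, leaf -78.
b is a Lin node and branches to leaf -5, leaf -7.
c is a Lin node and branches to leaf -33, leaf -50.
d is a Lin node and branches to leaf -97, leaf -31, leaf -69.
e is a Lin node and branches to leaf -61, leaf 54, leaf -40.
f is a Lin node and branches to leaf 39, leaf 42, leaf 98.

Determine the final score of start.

-50

a (Lin): min(-46, 4, 30, -78) = -78
b (Lin): min(-5, -7) = -7
P (Nadia): max(-78, -7) = -7
c (Lin): min(-33, -50) = -50
d (Lin): min(-97, -31, -69) = -97
Q (Nadia): max(-50, -97) = -50
e (Lin): min(-61, 54, -40) = -61
f (Lin): min(39, 42, 98) = 39
R (Nadia): max(-61, 39) = 39
start (Lin): min(-7, -50, 39) = -50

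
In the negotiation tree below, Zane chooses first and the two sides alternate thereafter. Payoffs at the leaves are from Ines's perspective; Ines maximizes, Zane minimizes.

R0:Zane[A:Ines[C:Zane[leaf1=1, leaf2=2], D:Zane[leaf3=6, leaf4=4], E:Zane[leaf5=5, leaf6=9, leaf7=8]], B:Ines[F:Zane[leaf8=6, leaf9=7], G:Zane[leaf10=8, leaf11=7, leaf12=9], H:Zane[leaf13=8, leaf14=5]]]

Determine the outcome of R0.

C (Zane): min(1, 2) = 1
D (Zane): min(6, 4) = 4
E (Zane): min(5, 9, 8) = 5
A (Ines): max(1, 4, 5) = 5
F (Zane): min(6, 7) = 6
G (Zane): min(8, 7, 9) = 7
H (Zane): min(8, 5) = 5
B (Ines): max(6, 7, 5) = 7
R0 (Zane): min(5, 7) = 5

5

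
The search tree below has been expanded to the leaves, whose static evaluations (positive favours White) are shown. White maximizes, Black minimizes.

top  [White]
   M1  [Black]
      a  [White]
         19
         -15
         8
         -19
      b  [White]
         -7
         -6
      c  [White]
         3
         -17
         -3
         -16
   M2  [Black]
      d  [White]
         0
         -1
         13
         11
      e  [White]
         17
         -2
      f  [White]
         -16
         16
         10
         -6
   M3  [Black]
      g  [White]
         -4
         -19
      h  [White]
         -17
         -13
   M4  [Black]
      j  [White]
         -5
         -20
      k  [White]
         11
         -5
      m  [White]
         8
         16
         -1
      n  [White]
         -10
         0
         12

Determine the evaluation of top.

a (White): max(19, -15, 8, -19) = 19
b (White): max(-7, -6) = -6
c (White): max(3, -17, -3, -16) = 3
M1 (Black): min(19, -6, 3) = -6
d (White): max(0, -1, 13, 11) = 13
e (White): max(17, -2) = 17
f (White): max(-16, 16, 10, -6) = 16
M2 (Black): min(13, 17, 16) = 13
g (White): max(-4, -19) = -4
h (White): max(-17, -13) = -13
M3 (Black): min(-4, -13) = -13
j (White): max(-5, -20) = -5
k (White): max(11, -5) = 11
m (White): max(8, 16, -1) = 16
n (White): max(-10, 0, 12) = 12
M4 (Black): min(-5, 11, 16, 12) = -5
top (White): max(-6, 13, -13, -5) = 13

13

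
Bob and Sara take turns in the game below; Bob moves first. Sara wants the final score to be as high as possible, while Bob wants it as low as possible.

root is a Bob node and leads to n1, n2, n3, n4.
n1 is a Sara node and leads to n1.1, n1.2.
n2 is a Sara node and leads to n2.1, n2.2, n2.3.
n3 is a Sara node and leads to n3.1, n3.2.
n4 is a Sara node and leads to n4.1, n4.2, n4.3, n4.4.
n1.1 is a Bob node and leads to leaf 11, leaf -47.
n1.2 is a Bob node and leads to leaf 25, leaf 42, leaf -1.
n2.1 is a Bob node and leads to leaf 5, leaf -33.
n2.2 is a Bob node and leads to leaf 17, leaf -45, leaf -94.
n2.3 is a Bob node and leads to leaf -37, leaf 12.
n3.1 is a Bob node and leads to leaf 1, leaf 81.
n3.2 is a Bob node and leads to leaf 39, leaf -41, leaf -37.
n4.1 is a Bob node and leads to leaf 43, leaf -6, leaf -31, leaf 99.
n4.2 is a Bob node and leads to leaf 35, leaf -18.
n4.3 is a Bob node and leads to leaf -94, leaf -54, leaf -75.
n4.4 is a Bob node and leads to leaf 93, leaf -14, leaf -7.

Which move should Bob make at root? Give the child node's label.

n2

n1.1 (Bob): min(11, -47) = -47
n1.2 (Bob): min(25, 42, -1) = -1
n1 (Sara): max(-47, -1) = -1
n2.1 (Bob): min(5, -33) = -33
n2.2 (Bob): min(17, -45, -94) = -94
n2.3 (Bob): min(-37, 12) = -37
n2 (Sara): max(-33, -94, -37) = -33
n3.1 (Bob): min(1, 81) = 1
n3.2 (Bob): min(39, -41, -37) = -41
n3 (Sara): max(1, -41) = 1
n4.1 (Bob): min(43, -6, -31, 99) = -31
n4.2 (Bob): min(35, -18) = -18
n4.3 (Bob): min(-94, -54, -75) = -94
n4.4 (Bob): min(93, -14, -7) = -14
n4 (Sara): max(-31, -18, -94, -14) = -14
root (Bob): min(-1, -33, 1, -14) = -33
Bob at root wants the lowest of {n1=-1, n2=-33, n3=1, n4=-14}, so chooses n2.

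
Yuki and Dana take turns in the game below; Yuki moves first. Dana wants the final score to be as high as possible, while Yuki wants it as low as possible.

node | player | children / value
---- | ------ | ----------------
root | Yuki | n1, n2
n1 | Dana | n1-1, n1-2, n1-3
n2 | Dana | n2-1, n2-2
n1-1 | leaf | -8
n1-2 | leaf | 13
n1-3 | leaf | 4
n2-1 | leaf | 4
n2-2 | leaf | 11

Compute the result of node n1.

n1 (Dana): max(-8, 13, 4) = 13

13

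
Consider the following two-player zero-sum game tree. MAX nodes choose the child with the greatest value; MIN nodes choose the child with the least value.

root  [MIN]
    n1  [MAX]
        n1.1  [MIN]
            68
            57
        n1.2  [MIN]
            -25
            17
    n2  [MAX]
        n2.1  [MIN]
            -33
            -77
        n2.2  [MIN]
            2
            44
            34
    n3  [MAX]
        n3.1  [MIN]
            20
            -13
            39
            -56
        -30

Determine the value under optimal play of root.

-30

n1.1 (MIN): min(68, 57) = 57
n1.2 (MIN): min(-25, 17) = -25
n1 (MAX): max(57, -25) = 57
n2.1 (MIN): min(-33, -77) = -77
n2.2 (MIN): min(2, 44, 34) = 2
n2 (MAX): max(-77, 2) = 2
n3.1 (MIN): min(20, -13, 39, -56) = -56
n3 (MAX): max(-56, -30) = -30
root (MIN): min(57, 2, -30) = -30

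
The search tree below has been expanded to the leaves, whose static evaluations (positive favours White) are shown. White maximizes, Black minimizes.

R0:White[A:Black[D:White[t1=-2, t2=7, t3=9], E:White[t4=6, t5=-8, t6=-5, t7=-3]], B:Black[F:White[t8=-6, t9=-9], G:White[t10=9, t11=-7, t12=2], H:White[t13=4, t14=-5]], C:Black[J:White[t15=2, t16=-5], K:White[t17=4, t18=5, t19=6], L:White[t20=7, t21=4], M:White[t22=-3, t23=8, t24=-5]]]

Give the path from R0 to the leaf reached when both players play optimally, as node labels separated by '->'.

R0 -> A -> E -> t4

D (White): max(-2, 7, 9) = 9
E (White): max(6, -8, -5, -3) = 6
A (Black): min(9, 6) = 6
F (White): max(-6, -9) = -6
G (White): max(9, -7, 2) = 9
H (White): max(4, -5) = 4
B (Black): min(-6, 9, 4) = -6
J (White): max(2, -5) = 2
K (White): max(4, 5, 6) = 6
L (White): max(7, 4) = 7
M (White): max(-3, 8, -5) = 8
C (Black): min(2, 6, 7, 8) = 2
R0 (White): max(6, -6, 2) = 6
At R0, White picks A (highest: 6).
At A, Black picks E (lowest: 6).
At E, White picks t4 (highest: 6).
Terminal value 6.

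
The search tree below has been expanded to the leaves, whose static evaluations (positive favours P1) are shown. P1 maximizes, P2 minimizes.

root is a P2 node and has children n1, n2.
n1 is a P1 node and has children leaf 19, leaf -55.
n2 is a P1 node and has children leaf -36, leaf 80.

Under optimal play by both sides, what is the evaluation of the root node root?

19

n1 (P1): max(19, -55) = 19
n2 (P1): max(-36, 80) = 80
root (P2): min(19, 80) = 19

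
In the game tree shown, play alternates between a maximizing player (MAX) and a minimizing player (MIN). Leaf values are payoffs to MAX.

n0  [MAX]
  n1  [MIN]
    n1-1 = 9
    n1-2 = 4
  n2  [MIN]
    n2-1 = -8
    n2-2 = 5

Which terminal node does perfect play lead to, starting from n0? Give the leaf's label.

n1-2

n1 (MIN): min(9, 4) = 4
n2 (MIN): min(-8, 5) = -8
n0 (MAX): max(4, -8) = 4
At n0, MAX picks n1 (highest: 4).
At n1, MIN picks n1-2 (lowest: 4).
Terminal value 4.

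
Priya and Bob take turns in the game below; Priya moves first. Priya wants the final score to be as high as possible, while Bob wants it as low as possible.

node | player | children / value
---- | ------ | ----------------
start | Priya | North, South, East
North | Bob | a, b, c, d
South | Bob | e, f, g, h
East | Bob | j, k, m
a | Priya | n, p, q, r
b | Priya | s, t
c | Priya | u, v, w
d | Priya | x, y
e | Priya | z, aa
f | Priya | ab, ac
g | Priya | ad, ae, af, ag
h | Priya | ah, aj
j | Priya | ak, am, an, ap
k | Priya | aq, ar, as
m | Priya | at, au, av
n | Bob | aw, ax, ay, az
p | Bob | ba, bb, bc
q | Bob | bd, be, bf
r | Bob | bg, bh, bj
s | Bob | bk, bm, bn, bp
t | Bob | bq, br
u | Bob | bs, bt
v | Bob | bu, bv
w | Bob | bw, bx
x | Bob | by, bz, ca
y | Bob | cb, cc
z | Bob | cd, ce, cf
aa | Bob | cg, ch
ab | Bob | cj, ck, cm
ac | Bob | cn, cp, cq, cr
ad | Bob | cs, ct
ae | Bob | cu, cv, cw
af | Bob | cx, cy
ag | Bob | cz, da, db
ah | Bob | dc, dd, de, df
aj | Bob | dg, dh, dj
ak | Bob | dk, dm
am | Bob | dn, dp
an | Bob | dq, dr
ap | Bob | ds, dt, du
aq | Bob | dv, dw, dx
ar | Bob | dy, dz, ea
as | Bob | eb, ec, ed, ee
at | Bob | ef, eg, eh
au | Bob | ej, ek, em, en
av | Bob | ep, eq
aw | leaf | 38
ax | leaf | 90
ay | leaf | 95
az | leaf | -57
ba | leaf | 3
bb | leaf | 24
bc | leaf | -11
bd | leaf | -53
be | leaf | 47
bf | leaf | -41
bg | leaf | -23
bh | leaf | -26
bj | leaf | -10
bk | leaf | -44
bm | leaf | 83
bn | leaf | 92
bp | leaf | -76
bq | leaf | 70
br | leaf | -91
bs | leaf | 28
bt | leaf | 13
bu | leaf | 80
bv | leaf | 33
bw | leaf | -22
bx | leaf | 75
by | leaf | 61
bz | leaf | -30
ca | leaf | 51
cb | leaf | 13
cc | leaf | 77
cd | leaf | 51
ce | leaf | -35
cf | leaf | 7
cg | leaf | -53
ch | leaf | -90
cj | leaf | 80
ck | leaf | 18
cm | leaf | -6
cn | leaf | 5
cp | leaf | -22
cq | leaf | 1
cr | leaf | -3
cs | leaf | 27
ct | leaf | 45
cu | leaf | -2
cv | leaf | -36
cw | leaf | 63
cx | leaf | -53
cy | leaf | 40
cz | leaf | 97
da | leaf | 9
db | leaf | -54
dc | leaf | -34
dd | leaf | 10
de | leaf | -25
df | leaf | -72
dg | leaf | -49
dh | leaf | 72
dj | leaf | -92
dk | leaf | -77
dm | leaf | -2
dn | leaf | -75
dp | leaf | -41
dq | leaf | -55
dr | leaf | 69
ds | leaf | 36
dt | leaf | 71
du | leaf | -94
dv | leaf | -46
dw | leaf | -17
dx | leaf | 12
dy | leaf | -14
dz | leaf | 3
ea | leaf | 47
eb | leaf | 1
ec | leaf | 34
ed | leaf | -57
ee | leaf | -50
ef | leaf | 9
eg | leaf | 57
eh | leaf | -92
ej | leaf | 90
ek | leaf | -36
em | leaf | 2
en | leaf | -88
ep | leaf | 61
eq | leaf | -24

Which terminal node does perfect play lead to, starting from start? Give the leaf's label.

dq

n (Bob): min(38, 90, 95, -57) = -57
p (Bob): min(3, 24, -11) = -11
q (Bob): min(-53, 47, -41) = -53
r (Bob): min(-23, -26, -10) = -26
a (Priya): max(-57, -11, -53, -26) = -11
s (Bob): min(-44, 83, 92, -76) = -76
t (Bob): min(70, -91) = -91
b (Priya): max(-76, -91) = -76
u (Bob): min(28, 13) = 13
v (Bob): min(80, 33) = 33
w (Bob): min(-22, 75) = -22
c (Priya): max(13, 33, -22) = 33
x (Bob): min(61, -30, 51) = -30
y (Bob): min(13, 77) = 13
d (Priya): max(-30, 13) = 13
North (Bob): min(-11, -76, 33, 13) = -76
z (Bob): min(51, -35, 7) = -35
aa (Bob): min(-53, -90) = -90
e (Priya): max(-35, -90) = -35
ab (Bob): min(80, 18, -6) = -6
ac (Bob): min(5, -22, 1, -3) = -22
f (Priya): max(-6, -22) = -6
ad (Bob): min(27, 45) = 27
ae (Bob): min(-2, -36, 63) = -36
af (Bob): min(-53, 40) = -53
ag (Bob): min(97, 9, -54) = -54
g (Priya): max(27, -36, -53, -54) = 27
ah (Bob): min(-34, 10, -25, -72) = -72
aj (Bob): min(-49, 72, -92) = -92
h (Priya): max(-72, -92) = -72
South (Bob): min(-35, -6, 27, -72) = -72
ak (Bob): min(-77, -2) = -77
am (Bob): min(-75, -41) = -75
an (Bob): min(-55, 69) = -55
ap (Bob): min(36, 71, -94) = -94
j (Priya): max(-77, -75, -55, -94) = -55
aq (Bob): min(-46, -17, 12) = -46
ar (Bob): min(-14, 3, 47) = -14
as (Bob): min(1, 34, -57, -50) = -57
k (Priya): max(-46, -14, -57) = -14
at (Bob): min(9, 57, -92) = -92
au (Bob): min(90, -36, 2, -88) = -88
av (Bob): min(61, -24) = -24
m (Priya): max(-92, -88, -24) = -24
East (Bob): min(-55, -14, -24) = -55
start (Priya): max(-76, -72, -55) = -55
At start, Priya picks East (highest: -55).
At East, Bob picks j (lowest: -55).
At j, Priya picks an (highest: -55).
At an, Bob picks dq (lowest: -55).
Terminal value -55.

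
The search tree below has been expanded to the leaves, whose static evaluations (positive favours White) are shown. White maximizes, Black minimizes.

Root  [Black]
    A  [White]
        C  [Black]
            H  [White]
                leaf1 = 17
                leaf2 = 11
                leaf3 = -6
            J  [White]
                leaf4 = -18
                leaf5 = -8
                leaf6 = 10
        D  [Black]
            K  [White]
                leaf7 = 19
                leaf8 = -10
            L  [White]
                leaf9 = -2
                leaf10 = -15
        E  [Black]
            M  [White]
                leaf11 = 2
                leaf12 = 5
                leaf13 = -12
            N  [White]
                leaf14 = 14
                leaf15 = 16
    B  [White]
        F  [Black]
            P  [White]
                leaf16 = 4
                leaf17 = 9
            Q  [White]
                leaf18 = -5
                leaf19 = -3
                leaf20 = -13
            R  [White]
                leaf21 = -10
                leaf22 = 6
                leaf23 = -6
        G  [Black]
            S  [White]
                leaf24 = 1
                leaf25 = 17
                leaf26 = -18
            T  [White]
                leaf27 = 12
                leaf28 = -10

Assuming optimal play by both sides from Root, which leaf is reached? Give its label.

H (White): max(17, 11, -6) = 17
J (White): max(-18, -8, 10) = 10
C (Black): min(17, 10) = 10
K (White): max(19, -10) = 19
L (White): max(-2, -15) = -2
D (Black): min(19, -2) = -2
M (White): max(2, 5, -12) = 5
N (White): max(14, 16) = 16
E (Black): min(5, 16) = 5
A (White): max(10, -2, 5) = 10
P (White): max(4, 9) = 9
Q (White): max(-5, -3, -13) = -3
R (White): max(-10, 6, -6) = 6
F (Black): min(9, -3, 6) = -3
S (White): max(1, 17, -18) = 17
T (White): max(12, -10) = 12
G (Black): min(17, 12) = 12
B (White): max(-3, 12) = 12
Root (Black): min(10, 12) = 10
At Root, Black picks A (lowest: 10).
At A, White picks C (highest: 10).
At C, Black picks J (lowest: 10).
At J, White picks leaf6 (highest: 10).
Terminal value 10.

leaf6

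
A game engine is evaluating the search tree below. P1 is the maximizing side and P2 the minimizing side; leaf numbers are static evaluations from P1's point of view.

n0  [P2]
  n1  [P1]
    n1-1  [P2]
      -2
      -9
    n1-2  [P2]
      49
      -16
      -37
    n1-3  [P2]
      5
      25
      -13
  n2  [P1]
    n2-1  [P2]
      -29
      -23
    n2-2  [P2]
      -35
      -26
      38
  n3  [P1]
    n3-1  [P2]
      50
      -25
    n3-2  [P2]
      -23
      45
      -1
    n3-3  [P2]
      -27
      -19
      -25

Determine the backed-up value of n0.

-29

n1-1 (P2): min(-2, -9) = -9
n1-2 (P2): min(49, -16, -37) = -37
n1-3 (P2): min(5, 25, -13) = -13
n1 (P1): max(-9, -37, -13) = -9
n2-1 (P2): min(-29, -23) = -29
n2-2 (P2): min(-35, -26, 38) = -35
n2 (P1): max(-29, -35) = -29
n3-1 (P2): min(50, -25) = -25
n3-2 (P2): min(-23, 45, -1) = -23
n3-3 (P2): min(-27, -19, -25) = -27
n3 (P1): max(-25, -23, -27) = -23
n0 (P2): min(-9, -29, -23) = -29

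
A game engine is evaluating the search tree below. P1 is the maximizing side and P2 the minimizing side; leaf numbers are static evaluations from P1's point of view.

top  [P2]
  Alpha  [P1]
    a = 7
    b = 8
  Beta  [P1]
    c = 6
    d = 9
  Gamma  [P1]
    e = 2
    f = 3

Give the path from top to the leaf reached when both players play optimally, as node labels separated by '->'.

Alpha (P1): max(7, 8) = 8
Beta (P1): max(6, 9) = 9
Gamma (P1): max(2, 3) = 3
top (P2): min(8, 9, 3) = 3
At top, P2 picks Gamma (lowest: 3).
At Gamma, P1 picks f (highest: 3).
Terminal value 3.

top -> Gamma -> f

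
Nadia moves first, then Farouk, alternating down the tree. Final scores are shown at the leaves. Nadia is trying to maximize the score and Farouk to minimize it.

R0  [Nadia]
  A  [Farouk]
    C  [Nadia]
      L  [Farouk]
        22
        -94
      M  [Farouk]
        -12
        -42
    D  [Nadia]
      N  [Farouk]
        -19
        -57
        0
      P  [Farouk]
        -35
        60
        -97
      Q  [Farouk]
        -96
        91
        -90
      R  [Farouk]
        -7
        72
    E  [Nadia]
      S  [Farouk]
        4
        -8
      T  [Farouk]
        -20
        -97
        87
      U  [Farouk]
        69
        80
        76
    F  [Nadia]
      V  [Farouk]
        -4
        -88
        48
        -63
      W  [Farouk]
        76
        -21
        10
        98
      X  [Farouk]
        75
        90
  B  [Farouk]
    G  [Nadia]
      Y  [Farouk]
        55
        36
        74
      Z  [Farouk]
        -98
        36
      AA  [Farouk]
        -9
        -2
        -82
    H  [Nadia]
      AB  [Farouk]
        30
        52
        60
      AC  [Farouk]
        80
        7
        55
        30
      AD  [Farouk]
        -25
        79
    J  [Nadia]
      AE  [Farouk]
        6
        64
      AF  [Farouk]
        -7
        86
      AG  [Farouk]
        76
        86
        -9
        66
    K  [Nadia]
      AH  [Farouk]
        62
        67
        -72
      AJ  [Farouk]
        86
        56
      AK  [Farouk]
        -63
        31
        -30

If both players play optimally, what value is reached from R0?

6

L (Farouk): min(22, -94) = -94
M (Farouk): min(-12, -42) = -42
C (Nadia): max(-94, -42) = -42
N (Farouk): min(-19, -57, 0) = -57
P (Farouk): min(-35, 60, -97) = -97
Q (Farouk): min(-96, 91, -90) = -96
R (Farouk): min(-7, 72) = -7
D (Nadia): max(-57, -97, -96, -7) = -7
S (Farouk): min(4, -8) = -8
T (Farouk): min(-20, -97, 87) = -97
U (Farouk): min(69, 80, 76) = 69
E (Nadia): max(-8, -97, 69) = 69
V (Farouk): min(-4, -88, 48, -63) = -88
W (Farouk): min(76, -21, 10, 98) = -21
X (Farouk): min(75, 90) = 75
F (Nadia): max(-88, -21, 75) = 75
A (Farouk): min(-42, -7, 69, 75) = -42
Y (Farouk): min(55, 36, 74) = 36
Z (Farouk): min(-98, 36) = -98
AA (Farouk): min(-9, -2, -82) = -82
G (Nadia): max(36, -98, -82) = 36
AB (Farouk): min(30, 52, 60) = 30
AC (Farouk): min(80, 7, 55, 30) = 7
AD (Farouk): min(-25, 79) = -25
H (Nadia): max(30, 7, -25) = 30
AE (Farouk): min(6, 64) = 6
AF (Farouk): min(-7, 86) = -7
AG (Farouk): min(76, 86, -9, 66) = -9
J (Nadia): max(6, -7, -9) = 6
AH (Farouk): min(62, 67, -72) = -72
AJ (Farouk): min(86, 56) = 56
AK (Farouk): min(-63, 31, -30) = -63
K (Nadia): max(-72, 56, -63) = 56
B (Farouk): min(36, 30, 6, 56) = 6
R0 (Nadia): max(-42, 6) = 6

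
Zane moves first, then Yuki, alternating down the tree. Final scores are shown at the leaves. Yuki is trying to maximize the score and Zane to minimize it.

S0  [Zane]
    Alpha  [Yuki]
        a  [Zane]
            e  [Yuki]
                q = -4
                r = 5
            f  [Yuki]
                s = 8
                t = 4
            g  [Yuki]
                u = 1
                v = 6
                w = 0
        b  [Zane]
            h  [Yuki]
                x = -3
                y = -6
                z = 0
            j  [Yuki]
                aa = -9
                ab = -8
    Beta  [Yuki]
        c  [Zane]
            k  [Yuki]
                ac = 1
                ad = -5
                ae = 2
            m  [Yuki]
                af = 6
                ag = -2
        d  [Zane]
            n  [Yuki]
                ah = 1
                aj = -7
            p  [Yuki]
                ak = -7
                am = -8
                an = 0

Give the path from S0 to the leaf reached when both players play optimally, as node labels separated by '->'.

e (Yuki): max(-4, 5) = 5
f (Yuki): max(8, 4) = 8
g (Yuki): max(1, 6, 0) = 6
a (Zane): min(5, 8, 6) = 5
h (Yuki): max(-3, -6, 0) = 0
j (Yuki): max(-9, -8) = -8
b (Zane): min(0, -8) = -8
Alpha (Yuki): max(5, -8) = 5
k (Yuki): max(1, -5, 2) = 2
m (Yuki): max(6, -2) = 6
c (Zane): min(2, 6) = 2
n (Yuki): max(1, -7) = 1
p (Yuki): max(-7, -8, 0) = 0
d (Zane): min(1, 0) = 0
Beta (Yuki): max(2, 0) = 2
S0 (Zane): min(5, 2) = 2
At S0, Zane picks Beta (lowest: 2).
At Beta, Yuki picks c (highest: 2).
At c, Zane picks k (lowest: 2).
At k, Yuki picks ae (highest: 2).
Terminal value 2.

S0 -> Beta -> c -> k -> ae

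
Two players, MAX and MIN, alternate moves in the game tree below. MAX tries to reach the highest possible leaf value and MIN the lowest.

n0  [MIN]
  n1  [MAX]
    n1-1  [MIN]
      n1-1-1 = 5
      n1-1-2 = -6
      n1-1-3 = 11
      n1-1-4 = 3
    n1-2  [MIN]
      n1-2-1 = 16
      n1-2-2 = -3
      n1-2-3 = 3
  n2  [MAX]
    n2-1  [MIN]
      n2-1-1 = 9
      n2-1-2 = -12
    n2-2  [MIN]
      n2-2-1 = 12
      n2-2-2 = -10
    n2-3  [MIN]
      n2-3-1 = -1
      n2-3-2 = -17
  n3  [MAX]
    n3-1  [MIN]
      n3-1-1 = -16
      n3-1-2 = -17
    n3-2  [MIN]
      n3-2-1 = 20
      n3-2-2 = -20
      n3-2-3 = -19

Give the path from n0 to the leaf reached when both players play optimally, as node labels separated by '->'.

n1-1 (MIN): min(5, -6, 11, 3) = -6
n1-2 (MIN): min(16, -3, 3) = -3
n1 (MAX): max(-6, -3) = -3
n2-1 (MIN): min(9, -12) = -12
n2-2 (MIN): min(12, -10) = -10
n2-3 (MIN): min(-1, -17) = -17
n2 (MAX): max(-12, -10, -17) = -10
n3-1 (MIN): min(-16, -17) = -17
n3-2 (MIN): min(20, -20, -19) = -20
n3 (MAX): max(-17, -20) = -17
n0 (MIN): min(-3, -10, -17) = -17
At n0, MIN picks n3 (lowest: -17).
At n3, MAX picks n3-1 (highest: -17).
At n3-1, MIN picks n3-1-2 (lowest: -17).
Terminal value -17.

n0 -> n3 -> n3-1 -> n3-1-2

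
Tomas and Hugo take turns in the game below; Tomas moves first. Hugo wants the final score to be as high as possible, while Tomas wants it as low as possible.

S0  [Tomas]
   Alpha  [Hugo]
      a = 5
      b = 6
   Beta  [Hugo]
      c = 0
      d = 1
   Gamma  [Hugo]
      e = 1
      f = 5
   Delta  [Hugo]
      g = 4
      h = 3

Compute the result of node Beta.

Beta (Hugo): max(0, 1) = 1

1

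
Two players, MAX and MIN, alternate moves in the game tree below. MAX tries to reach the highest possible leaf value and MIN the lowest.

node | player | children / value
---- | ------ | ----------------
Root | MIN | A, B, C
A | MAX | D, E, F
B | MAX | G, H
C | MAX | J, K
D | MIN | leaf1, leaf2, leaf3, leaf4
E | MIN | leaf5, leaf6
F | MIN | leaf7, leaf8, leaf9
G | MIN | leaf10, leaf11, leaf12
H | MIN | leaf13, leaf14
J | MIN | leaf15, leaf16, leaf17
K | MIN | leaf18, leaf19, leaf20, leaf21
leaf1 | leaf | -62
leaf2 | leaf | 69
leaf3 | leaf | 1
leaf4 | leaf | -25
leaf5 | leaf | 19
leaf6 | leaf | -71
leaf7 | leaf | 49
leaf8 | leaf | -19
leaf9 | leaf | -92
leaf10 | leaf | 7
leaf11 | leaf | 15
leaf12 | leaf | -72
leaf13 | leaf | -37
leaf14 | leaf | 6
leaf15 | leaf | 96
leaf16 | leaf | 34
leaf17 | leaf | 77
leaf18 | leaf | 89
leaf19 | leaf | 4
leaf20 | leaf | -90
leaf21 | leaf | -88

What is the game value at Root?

-62

D (MIN): min(-62, 69, 1, -25) = -62
E (MIN): min(19, -71) = -71
F (MIN): min(49, -19, -92) = -92
A (MAX): max(-62, -71, -92) = -62
G (MIN): min(7, 15, -72) = -72
H (MIN): min(-37, 6) = -37
B (MAX): max(-72, -37) = -37
J (MIN): min(96, 34, 77) = 34
K (MIN): min(89, 4, -90, -88) = -90
C (MAX): max(34, -90) = 34
Root (MIN): min(-62, -37, 34) = -62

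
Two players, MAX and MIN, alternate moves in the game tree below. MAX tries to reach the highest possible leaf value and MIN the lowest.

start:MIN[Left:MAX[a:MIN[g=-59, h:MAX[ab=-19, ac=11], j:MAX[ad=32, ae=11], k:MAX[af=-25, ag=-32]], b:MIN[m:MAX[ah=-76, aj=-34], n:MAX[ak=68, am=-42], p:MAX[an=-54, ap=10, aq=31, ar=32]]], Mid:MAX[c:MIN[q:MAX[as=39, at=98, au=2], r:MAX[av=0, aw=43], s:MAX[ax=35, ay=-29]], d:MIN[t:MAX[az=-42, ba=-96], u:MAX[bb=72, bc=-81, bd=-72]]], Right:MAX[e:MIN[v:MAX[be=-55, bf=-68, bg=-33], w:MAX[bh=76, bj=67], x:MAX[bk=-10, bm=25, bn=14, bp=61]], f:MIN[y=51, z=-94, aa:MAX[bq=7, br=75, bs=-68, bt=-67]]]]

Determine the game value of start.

-34

h (MAX): max(-19, 11) = 11
j (MAX): max(32, 11) = 32
k (MAX): max(-25, -32) = -25
a (MIN): min(-59, 11, 32, -25) = -59
m (MAX): max(-76, -34) = -34
n (MAX): max(68, -42) = 68
p (MAX): max(-54, 10, 31, 32) = 32
b (MIN): min(-34, 68, 32) = -34
Left (MAX): max(-59, -34) = -34
q (MAX): max(39, 98, 2) = 98
r (MAX): max(0, 43) = 43
s (MAX): max(35, -29) = 35
c (MIN): min(98, 43, 35) = 35
t (MAX): max(-42, -96) = -42
u (MAX): max(72, -81, -72) = 72
d (MIN): min(-42, 72) = -42
Mid (MAX): max(35, -42) = 35
v (MAX): max(-55, -68, -33) = -33
w (MAX): max(76, 67) = 76
x (MAX): max(-10, 25, 14, 61) = 61
e (MIN): min(-33, 76, 61) = -33
aa (MAX): max(7, 75, -68, -67) = 75
f (MIN): min(51, -94, 75) = -94
Right (MAX): max(-33, -94) = -33
start (MIN): min(-34, 35, -33) = -34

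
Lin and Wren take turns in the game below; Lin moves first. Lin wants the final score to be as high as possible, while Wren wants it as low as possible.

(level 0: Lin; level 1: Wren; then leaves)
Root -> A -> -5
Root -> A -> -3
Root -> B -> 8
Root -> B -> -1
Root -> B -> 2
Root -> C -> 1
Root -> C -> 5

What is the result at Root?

A (Wren): min(-5, -3) = -5
B (Wren): min(8, -1, 2) = -1
C (Wren): min(1, 5) = 1
Root (Lin): max(-5, -1, 1) = 1

1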